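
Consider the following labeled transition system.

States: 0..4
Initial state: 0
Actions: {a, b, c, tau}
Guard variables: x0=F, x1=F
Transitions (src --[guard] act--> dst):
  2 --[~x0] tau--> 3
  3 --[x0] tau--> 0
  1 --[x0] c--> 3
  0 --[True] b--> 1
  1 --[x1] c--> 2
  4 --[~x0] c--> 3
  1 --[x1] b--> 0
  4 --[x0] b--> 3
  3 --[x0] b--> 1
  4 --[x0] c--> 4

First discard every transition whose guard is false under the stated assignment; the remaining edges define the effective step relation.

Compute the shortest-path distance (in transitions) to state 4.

Breadth-first toward 4:
  L0 = {0}
  L1 = {1}
4 never appears.

Answer: UNREACHABLE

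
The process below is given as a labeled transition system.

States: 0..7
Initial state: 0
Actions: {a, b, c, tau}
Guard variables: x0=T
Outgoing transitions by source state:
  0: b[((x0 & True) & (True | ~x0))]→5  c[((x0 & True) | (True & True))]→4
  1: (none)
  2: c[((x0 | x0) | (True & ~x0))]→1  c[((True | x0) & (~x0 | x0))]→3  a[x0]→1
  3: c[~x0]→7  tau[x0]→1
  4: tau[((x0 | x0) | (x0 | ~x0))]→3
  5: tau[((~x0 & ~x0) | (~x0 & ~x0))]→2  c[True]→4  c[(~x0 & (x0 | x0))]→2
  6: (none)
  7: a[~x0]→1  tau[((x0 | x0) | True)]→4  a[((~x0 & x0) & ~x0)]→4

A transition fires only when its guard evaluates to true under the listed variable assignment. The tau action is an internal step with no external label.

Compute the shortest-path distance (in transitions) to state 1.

Answer: 3

Working:
BFS to 1:
  Layer 0: {0}
  Layer 1: {4,5}
  Layer 2: {3}
  Layer 3: {1}
first hit 1 at d=3 via c·tau·tau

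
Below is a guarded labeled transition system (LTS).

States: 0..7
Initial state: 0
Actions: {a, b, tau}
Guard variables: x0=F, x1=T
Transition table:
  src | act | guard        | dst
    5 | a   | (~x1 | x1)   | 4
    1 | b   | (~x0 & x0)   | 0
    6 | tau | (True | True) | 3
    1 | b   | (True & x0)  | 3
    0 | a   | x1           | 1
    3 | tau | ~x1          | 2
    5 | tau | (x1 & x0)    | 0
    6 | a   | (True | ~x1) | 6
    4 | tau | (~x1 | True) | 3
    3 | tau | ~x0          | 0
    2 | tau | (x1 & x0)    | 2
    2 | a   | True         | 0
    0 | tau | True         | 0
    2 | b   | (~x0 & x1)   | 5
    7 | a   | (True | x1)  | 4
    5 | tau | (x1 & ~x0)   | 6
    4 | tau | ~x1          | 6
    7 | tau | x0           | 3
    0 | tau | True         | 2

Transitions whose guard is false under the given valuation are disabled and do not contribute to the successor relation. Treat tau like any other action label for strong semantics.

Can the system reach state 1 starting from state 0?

After dropping false guards: 12 live edges.
depth 0: {0}
depth 1: {1,2}  cumulative {0,1,2}
depth 2: {5}  cumulative {0,1,2,5}
depth 3: {4,6}  cumulative {0,1,2,4,5,6}
depth 4: {3}  cumulative {0,1,2,3,4,5,6}
Reach set: {0,1,2,3,4,5,6}
witness 1: a

Answer: REACHABLE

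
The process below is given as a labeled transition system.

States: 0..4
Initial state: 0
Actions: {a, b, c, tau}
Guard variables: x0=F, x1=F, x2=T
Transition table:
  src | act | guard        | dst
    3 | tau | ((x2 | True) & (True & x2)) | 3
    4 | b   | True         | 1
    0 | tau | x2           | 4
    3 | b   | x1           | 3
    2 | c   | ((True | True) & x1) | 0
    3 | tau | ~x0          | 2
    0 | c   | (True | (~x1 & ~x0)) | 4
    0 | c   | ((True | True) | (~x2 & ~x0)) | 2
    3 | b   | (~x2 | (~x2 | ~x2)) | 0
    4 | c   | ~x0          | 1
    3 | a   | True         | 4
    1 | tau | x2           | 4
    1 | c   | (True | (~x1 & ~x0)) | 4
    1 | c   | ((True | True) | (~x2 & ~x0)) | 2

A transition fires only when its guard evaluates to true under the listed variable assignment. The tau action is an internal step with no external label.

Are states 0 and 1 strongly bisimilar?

Refine partition for ~:
  P[0] = {{0,1,2,3,4}}
  P[1] = {{0,1},{2},{3},{4}}
4 equivalence class(es) (converged in 2)
class of 0: {0,1}; class of 1: {0,1}

Answer: BISIMILAR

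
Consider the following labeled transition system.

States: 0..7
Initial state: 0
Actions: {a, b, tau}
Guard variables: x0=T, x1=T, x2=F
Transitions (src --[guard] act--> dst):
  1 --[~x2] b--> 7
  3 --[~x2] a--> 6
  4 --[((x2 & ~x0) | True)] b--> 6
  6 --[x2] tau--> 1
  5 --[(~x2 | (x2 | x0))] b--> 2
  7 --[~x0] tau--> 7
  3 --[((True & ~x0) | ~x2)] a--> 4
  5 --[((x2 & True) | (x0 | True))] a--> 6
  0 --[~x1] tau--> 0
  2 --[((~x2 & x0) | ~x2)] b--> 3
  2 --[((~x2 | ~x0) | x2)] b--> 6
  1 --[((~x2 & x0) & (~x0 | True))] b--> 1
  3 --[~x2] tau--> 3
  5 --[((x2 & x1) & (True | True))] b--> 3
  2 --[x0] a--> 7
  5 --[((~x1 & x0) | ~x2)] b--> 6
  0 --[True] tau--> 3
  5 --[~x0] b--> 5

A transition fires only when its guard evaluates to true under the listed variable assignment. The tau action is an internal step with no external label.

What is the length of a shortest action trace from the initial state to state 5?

Answer: UNREACHABLE

Analysis:
Breadth-first toward 5:
  depth 0: {0}
  depth 1: {3}
  depth 2: {4,6}
5 never appears.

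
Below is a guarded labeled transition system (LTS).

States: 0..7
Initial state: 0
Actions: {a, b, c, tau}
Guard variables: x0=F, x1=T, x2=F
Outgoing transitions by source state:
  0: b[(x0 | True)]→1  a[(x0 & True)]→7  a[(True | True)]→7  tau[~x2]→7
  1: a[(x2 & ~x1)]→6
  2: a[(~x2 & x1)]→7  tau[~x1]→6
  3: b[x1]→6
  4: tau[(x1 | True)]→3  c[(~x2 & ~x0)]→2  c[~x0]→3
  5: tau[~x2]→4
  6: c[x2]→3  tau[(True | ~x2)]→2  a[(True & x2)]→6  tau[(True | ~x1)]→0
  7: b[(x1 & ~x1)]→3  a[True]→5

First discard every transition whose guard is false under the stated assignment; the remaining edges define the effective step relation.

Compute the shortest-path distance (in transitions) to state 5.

Answer: 2

Working:
Breadth-first toward 5:
  Layer 0: {0}
  Layer 1: {1,7}
  Layer 2: {5}
5 enters at depth 2; path a·a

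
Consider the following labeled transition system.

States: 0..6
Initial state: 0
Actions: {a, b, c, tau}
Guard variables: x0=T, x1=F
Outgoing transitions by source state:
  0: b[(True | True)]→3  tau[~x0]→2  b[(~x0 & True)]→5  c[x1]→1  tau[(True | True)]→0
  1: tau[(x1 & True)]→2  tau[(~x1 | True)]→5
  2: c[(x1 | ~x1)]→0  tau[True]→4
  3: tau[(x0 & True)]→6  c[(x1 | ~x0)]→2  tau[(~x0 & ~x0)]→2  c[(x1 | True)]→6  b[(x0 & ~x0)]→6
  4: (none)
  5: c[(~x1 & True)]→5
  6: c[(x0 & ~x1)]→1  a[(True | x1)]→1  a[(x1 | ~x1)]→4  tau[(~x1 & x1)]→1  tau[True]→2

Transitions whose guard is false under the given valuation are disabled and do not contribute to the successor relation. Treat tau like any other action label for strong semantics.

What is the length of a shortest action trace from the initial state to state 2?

Answer: 3

Analysis:
Layered search for 2:
  Layer 0: {0}
  Layer 1: {3}
  Layer 2: {6}
  Layer 3: {1,2,4}
2 enters at depth 3; path b·c·tau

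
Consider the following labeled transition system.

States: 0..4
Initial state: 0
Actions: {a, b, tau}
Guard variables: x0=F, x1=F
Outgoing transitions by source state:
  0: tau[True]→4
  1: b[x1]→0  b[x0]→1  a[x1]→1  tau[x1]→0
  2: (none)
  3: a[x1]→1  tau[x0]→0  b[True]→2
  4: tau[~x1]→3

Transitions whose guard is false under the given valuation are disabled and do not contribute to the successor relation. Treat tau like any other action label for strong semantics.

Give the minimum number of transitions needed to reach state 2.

Layered search for 2:
  Layer 0: {0}
  Layer 1: {4}
  Layer 2: {3}
  Layer 3: {2}
2 enters at depth 3; path tau·tau·b

Answer: 3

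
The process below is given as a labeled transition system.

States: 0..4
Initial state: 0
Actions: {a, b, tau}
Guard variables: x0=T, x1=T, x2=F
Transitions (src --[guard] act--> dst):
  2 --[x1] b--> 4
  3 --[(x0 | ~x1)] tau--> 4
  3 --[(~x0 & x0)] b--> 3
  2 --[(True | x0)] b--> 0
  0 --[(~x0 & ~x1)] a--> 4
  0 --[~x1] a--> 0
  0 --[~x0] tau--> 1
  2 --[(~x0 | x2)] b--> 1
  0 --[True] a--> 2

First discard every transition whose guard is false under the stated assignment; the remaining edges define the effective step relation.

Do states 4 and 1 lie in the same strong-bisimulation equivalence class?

Answer: BISIMILAR

Trace:
Bisimulation quotient by refinement:
  P[0] = {{0,1,2,3,4}}
  P[1] = {{0},{1,4},{2},{3}}
4 equivalence class(es) (converged in 2)
4∈{1,4}, 1∈{1,4}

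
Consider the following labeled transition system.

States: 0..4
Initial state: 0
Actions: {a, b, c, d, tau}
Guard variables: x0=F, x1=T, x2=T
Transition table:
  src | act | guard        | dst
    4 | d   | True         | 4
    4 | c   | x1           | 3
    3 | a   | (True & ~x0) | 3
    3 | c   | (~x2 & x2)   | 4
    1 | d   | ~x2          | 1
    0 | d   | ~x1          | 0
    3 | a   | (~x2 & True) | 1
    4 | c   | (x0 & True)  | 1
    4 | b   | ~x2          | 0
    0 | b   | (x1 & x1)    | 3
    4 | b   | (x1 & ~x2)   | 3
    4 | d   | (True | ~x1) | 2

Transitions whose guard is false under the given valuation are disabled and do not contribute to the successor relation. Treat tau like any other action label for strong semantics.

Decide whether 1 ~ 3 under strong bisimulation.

Compute ~ classes (split until stable):
  π0 = {{0,1,2,3,4}}
  π1 = {{0},{1,2},{3},{4}}
Fixed point at round 2; 4 class(es).
1∈{1,2}, 3∈{3}

Answer: NOT BISIMILAR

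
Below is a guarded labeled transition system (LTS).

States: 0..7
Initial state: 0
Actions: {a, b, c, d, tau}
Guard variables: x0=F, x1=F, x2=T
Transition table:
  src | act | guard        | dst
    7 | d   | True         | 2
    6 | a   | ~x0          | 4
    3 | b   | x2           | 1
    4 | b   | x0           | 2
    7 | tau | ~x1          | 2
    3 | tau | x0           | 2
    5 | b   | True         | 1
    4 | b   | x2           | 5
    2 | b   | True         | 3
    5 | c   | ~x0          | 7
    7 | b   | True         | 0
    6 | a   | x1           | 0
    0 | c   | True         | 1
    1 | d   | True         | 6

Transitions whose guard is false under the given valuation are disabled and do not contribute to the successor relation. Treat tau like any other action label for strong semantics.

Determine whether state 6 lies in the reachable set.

After dropping false guards: 11 live edges.
depth 0: {0}
depth 1: {1}  now seen {0,1}
depth 2: {6}  now seen {0,1,6}
depth 3: {4}  now seen {0,1,4,6}
depth 4: {5}  now seen {0,1,4,5,6}
depth 5: {7}  now seen {0,1,4,5,6,7}
depth 6: {2}  now seen {0,1,2,4,5,6,7}
depth 7: {3}  now seen {0,1,2,3,4,5,6,7}
Reach set: {0,1,2,3,4,5,6,7}
Path to 6: c·d

Answer: REACHABLE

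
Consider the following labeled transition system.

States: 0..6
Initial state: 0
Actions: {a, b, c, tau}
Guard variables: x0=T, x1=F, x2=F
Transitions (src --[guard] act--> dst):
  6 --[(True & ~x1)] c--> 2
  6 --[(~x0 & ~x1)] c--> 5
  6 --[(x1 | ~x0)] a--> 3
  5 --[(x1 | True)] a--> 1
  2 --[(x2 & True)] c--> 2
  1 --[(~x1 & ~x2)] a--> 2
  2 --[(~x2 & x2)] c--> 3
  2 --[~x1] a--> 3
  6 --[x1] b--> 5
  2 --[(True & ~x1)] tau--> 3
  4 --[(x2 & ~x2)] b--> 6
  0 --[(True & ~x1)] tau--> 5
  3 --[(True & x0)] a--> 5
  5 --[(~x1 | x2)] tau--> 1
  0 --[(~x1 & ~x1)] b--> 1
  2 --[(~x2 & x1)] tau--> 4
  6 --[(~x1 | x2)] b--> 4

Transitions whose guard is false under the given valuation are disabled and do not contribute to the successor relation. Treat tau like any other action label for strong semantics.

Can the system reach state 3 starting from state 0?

Answer: REACHABLE

Working:
After dropping false guards: 10 live edges.
L0 = {0}
L1 = {1,5}  now seen {0,1,5}
L2 = {2}  now seen {0,1,2,5}
L3 = {3}  now seen {0,1,2,3,5}
Reachable = {0,1,2,3,5}
witness 3: b·a·a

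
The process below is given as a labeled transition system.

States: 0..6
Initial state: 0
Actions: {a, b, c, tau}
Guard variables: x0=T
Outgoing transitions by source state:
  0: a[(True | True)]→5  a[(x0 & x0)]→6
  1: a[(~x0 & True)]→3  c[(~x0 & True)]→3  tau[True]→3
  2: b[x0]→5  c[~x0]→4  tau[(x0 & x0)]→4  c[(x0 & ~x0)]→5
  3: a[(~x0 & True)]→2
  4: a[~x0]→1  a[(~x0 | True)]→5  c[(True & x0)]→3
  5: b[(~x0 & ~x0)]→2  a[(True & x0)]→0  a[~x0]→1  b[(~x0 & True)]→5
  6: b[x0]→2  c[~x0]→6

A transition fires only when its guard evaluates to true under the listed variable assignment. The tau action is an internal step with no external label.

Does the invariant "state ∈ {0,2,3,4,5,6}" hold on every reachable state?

Answer: INVARIANT HOLDS

Working:
Inv-set: {0,2,3,4,5,6}
Reachable = {0,2,3,4,5,6}
  0: safe
  2: safe
  3: safe
  4: safe
  5: safe
  6: safe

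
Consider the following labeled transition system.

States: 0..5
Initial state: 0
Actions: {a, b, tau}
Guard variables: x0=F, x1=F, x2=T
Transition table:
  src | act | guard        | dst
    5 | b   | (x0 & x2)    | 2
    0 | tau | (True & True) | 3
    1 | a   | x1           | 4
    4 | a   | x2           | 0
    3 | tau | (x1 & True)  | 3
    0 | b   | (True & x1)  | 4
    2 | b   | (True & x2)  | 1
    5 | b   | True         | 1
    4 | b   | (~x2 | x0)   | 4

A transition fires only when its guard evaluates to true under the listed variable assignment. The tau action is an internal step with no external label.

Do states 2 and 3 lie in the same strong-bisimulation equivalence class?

Compute ~ classes (split until stable):
  π0 = {{0,1,2,3,4,5}}
  π1 = {{0},{1,3},{2,5},{4}}
Fixed point at round 2; 4 class(es).
[2]={2,5}  [3]={1,3}

Answer: NOT BISIMILAR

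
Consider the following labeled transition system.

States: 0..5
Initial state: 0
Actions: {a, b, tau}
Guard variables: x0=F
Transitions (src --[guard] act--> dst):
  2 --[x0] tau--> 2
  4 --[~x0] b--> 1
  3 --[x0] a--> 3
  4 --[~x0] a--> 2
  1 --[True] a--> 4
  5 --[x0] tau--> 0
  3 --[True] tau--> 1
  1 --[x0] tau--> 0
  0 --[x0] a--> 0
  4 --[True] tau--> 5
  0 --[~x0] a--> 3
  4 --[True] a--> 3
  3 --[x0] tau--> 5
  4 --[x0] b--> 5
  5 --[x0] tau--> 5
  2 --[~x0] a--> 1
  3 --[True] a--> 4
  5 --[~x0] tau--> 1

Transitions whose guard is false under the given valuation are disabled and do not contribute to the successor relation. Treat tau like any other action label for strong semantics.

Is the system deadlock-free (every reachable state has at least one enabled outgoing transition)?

Reach set: {0,1,2,3,4,5}
  0: a→3  [1 exit(s)]
  1: a→4  [1 exit(s)]
  2: a→1  [1 exit(s)]
  3: a→4  tau→1  [2 exit(s)]
  4: a→2  a→3  b→1  tau→5  [4 exit(s)]
  5: tau→1  [1 exit(s)]

Answer: DEADLOCK-FREE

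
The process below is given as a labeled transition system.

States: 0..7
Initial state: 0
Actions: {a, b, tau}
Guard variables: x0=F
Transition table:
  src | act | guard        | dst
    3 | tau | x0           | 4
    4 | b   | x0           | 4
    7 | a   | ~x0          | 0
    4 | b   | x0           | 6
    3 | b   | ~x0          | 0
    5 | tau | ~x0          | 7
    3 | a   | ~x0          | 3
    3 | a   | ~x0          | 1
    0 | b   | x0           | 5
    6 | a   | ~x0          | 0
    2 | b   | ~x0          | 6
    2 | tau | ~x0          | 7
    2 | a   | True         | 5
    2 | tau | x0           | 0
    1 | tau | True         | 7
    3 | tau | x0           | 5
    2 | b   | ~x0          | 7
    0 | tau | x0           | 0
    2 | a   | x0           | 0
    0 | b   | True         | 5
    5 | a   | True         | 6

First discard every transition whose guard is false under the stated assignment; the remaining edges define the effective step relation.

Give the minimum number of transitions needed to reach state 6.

Answer: 2

Analysis:
Breadth-first toward 6:
  L0 = {0}
  L1 = {5}
  L2 = {6,7}
6 enters at depth 2; path b·a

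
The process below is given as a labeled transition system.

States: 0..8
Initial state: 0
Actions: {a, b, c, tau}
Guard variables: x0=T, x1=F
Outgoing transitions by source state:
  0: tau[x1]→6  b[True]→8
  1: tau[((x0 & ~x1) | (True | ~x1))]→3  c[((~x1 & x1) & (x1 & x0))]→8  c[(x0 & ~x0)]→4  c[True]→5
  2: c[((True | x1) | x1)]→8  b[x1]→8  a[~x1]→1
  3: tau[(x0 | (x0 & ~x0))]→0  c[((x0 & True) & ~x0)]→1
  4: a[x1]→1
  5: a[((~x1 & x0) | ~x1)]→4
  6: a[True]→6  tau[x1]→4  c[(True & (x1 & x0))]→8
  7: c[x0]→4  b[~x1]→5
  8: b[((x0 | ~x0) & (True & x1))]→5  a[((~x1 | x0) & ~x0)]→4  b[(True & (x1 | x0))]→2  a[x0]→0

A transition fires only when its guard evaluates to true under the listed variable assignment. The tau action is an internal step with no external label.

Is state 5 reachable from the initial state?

After dropping false guards: 12 live edges.
Layer 0: {0}
Layer 1: {8}  now seen {0,8}
Layer 2: {2}  now seen {0,2,8}
Layer 3: {1}  now seen {0,1,2,8}
Layer 4: {3,5}  now seen {0,1,2,3,5,8}
Layer 5: {4}  now seen {0,1,2,3,4,5,8}
R = {0,1,2,3,4,5,8}
trace reaching 5: b·b·a·c

Answer: REACHABLE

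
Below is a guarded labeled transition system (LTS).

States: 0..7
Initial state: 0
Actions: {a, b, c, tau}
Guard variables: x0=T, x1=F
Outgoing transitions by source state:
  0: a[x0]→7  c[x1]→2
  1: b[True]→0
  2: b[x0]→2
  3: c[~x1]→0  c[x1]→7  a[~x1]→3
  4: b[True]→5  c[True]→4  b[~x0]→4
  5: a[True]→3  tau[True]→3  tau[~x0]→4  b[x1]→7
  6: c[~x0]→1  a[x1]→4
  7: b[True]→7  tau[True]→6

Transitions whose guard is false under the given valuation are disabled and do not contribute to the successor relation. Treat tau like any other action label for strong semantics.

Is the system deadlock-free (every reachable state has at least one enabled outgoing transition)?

Answer: DEADLOCK at state 6

Working:
Reach set: {0,6,7}
  0: a→7  [1 exit(s)]
  6: ∅  [no exit]
  7: b→7  tau→6  [2 exit(s)]
trace reaching 6: a·tau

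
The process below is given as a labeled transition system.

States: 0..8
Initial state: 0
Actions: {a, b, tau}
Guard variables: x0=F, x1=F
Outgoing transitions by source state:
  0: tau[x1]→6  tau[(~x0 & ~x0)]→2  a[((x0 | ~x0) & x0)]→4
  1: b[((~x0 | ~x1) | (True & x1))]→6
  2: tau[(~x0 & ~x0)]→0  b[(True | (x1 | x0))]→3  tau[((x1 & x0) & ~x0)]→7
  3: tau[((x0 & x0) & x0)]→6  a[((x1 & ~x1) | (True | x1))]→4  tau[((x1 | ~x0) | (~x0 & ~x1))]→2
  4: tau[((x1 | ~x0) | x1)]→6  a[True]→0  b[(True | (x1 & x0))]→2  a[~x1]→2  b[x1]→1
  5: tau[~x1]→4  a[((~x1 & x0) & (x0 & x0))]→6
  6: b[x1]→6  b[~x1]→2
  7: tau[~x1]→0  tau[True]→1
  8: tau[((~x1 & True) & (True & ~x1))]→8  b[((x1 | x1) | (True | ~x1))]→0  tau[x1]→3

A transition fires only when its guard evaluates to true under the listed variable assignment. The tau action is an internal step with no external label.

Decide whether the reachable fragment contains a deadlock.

Reachable = {0,2,3,4,6}
  0: tau→2  [1 out]
  2: b→3  tau→0  [2 out]
  3: a→4  tau→2  [2 out]
  4: a→0  a→2  b→2  tau→6  [4 out]
  6: b→2  [1 out]

Answer: DEADLOCK-FREE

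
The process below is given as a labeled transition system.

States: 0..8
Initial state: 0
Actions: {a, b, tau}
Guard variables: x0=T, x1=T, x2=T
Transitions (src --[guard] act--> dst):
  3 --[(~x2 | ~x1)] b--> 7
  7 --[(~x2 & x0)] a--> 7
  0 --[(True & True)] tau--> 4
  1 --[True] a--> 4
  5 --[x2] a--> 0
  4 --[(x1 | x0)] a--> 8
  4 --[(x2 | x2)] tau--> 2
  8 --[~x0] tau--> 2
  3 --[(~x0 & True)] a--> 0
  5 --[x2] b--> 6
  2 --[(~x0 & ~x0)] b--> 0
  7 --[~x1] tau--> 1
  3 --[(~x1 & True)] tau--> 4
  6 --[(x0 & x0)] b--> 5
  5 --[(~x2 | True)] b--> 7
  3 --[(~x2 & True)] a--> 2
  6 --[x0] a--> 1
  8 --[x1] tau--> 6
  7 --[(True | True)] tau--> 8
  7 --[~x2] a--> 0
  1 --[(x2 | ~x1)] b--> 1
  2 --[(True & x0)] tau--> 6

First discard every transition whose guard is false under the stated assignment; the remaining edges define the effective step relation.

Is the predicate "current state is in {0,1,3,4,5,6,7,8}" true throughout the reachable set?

Answer: INVARIANT VIOLATED at state 2

Working:
Safe = {0,1,3,4,5,6,7,8}
Reach set: {0,1,2,4,5,6,7,8}
  0: ✓
  1: ✓
  2: VIOLATES
  4: ✓
  5: ✓
  6: ✓
  7: ✓
  8: ✓
reach 2 via tau·tau — violates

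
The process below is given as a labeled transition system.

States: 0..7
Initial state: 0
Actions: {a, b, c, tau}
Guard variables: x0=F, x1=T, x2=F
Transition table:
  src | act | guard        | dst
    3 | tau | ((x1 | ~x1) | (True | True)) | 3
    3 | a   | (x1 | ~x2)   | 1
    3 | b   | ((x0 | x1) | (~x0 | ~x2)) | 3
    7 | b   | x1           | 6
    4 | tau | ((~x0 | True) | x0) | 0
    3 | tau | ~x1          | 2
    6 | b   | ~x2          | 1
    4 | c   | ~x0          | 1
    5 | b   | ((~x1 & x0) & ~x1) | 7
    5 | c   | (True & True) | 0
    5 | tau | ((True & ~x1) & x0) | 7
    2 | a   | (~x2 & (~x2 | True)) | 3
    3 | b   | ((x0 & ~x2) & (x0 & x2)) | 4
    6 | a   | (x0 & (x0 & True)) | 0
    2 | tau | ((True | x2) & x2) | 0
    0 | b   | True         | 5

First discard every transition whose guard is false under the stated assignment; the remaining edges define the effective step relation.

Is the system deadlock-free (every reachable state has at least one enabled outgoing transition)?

Answer: DEADLOCK-FREE

Working:
Reach set: {0,5}
  0: b→5  [deg 1]
  5: c→0  [deg 1]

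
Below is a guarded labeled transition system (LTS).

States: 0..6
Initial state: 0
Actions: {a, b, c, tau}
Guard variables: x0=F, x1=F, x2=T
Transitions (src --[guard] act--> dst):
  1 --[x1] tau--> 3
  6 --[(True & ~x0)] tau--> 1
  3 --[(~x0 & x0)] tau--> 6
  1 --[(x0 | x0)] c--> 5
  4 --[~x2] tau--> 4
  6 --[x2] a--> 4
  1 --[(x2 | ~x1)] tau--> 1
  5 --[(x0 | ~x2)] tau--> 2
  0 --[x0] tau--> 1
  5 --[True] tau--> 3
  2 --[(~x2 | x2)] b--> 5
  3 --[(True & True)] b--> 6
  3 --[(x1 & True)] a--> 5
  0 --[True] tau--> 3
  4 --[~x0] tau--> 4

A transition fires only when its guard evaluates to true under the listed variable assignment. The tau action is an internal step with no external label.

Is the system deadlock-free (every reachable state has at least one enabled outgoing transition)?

R = {0,1,3,4,6}
  0: tau→3  [1 exit(s)]
  1: tau→1  [1 exit(s)]
  3: b→6  [1 exit(s)]
  4: tau→4  [1 exit(s)]
  6: a→4  tau→1  [2 exit(s)]

Answer: DEADLOCK-FREE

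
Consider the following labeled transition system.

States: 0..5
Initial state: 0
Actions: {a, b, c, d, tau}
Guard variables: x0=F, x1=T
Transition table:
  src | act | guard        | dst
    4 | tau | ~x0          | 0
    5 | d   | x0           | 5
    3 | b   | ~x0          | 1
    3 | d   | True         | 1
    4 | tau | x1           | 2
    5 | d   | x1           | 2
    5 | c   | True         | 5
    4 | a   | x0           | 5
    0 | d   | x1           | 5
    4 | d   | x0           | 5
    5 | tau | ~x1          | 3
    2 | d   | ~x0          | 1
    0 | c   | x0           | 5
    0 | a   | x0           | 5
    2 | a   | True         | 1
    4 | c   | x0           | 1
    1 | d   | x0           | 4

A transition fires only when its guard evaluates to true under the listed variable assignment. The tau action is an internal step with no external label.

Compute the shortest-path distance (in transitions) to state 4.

Answer: UNREACHABLE

Working:
Breadth-first toward 4:
  depth 0: {0}
  depth 1: {5}
  depth 2: {2}
  depth 3: {1}
4 never appears.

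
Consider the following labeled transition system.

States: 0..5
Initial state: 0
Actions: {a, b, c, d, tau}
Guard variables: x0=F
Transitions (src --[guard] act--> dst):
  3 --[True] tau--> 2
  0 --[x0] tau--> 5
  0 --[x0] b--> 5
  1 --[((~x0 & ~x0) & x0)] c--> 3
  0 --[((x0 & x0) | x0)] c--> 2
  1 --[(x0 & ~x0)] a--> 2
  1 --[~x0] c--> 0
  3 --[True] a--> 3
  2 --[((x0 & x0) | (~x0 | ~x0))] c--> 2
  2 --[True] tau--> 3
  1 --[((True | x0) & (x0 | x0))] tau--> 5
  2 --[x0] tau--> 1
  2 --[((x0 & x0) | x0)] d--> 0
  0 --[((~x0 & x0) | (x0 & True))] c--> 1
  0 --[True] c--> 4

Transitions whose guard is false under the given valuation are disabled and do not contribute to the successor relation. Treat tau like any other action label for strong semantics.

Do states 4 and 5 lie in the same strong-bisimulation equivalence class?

Compute ~ classes (split until stable):
  P[0] = {{0,1,2,3,4,5}}
  P[1] = {{0,1},{2},{3},{4,5}}
  P[2] = {{0},{1},{2},{3},{4,5}}
5 equivalence class(es) (converged in 3)
class of 4: {4,5}; class of 5: {4,5}

Answer: BISIMILAR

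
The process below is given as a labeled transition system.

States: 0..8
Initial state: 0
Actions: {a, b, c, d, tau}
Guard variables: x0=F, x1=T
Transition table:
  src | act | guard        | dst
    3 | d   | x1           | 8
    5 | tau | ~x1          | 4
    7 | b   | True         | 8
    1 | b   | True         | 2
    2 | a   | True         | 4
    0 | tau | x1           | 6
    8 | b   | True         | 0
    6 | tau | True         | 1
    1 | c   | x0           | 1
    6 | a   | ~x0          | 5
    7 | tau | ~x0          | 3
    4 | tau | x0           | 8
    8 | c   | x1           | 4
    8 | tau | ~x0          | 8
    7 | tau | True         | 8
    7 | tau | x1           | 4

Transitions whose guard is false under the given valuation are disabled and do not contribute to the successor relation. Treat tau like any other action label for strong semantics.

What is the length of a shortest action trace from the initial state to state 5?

Answer: 2

Working:
Breadth-first toward 5:
  depth 0: {0}
  depth 1: {6}
  depth 2: {1,5}
5 enters at depth 2; path tau·a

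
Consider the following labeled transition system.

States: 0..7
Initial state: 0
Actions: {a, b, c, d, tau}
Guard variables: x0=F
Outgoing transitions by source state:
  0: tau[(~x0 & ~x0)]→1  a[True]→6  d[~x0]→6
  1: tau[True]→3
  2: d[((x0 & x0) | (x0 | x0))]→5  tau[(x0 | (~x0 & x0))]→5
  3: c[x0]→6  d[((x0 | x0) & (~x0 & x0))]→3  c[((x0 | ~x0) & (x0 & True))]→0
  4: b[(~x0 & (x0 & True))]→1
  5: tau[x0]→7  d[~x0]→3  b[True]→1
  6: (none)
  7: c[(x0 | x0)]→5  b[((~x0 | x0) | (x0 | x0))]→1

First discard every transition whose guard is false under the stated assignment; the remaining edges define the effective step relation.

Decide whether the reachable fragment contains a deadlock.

Reachable = {0,1,3,6}
  0: a→6  d→6  tau→1  [deg 3]
  1: tau→3  [deg 1]
  3: ∅  [deadlock]
  6: ∅  [deadlock]
trace reaching 3: tau·tau

Answer: DEADLOCK at state 3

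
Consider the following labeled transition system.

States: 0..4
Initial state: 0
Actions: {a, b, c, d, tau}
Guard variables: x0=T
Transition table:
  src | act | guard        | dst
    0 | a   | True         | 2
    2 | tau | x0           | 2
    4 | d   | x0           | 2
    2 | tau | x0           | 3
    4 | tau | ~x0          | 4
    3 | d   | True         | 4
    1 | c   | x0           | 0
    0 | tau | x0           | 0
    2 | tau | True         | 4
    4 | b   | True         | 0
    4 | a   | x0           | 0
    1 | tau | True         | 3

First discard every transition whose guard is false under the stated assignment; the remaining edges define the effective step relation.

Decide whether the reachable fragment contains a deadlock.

Answer: DEADLOCK-FREE

Working:
Reachable = {0,2,3,4}
  0: a→2  tau→0  [deg 2]
  2: tau→2  tau→3  tau→4  [deg 3]
  3: d→4  [deg 1]
  4: a→0  b→0  d→2  [deg 3]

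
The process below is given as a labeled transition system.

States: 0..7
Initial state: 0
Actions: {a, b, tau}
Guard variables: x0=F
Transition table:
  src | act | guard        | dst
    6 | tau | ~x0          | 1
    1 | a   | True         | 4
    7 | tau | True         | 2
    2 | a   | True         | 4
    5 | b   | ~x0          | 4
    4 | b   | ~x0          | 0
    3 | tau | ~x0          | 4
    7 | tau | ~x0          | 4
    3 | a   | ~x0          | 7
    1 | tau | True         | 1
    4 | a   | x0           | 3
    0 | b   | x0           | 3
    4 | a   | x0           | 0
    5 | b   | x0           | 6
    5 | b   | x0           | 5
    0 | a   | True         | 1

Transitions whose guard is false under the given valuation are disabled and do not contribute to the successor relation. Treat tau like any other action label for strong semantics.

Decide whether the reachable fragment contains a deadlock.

Answer: DEADLOCK-FREE

Working:
R = {0,1,4}
  0: a→1  [1 out]
  1: a→4  tau→1  [2 out]
  4: b→0  [1 out]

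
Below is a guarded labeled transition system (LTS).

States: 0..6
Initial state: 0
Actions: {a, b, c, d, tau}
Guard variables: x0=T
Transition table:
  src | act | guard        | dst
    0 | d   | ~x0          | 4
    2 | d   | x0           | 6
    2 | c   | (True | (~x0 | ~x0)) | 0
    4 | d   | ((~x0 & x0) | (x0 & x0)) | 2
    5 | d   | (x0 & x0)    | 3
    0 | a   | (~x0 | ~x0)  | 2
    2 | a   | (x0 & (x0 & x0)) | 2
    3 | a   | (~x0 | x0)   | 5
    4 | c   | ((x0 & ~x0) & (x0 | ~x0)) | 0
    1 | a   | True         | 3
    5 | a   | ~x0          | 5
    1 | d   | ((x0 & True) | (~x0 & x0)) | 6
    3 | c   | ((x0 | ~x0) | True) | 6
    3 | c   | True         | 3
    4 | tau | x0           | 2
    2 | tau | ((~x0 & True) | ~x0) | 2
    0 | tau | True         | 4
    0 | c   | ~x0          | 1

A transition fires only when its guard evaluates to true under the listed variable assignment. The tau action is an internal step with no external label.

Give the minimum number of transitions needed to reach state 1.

Answer: UNREACHABLE

Analysis:
BFS to 1:
  depth 0: {0}
  depth 1: {4}
  depth 2: {2}
  depth 3: {6}
1 never appears.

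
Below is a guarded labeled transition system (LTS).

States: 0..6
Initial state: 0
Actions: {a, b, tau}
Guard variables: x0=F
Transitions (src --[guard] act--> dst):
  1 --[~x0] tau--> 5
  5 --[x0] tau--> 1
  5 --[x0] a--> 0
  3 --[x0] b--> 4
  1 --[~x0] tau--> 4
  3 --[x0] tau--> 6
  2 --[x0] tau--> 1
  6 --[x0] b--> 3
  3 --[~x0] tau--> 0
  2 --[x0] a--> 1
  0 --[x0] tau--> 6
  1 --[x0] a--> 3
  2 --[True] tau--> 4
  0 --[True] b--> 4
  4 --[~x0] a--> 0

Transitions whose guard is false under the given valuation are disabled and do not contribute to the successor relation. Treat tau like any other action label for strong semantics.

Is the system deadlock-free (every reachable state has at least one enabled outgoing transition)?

Answer: DEADLOCK-FREE

Working:
R = {0,4}
  0: b→4  [1 out]
  4: a→0  [1 out]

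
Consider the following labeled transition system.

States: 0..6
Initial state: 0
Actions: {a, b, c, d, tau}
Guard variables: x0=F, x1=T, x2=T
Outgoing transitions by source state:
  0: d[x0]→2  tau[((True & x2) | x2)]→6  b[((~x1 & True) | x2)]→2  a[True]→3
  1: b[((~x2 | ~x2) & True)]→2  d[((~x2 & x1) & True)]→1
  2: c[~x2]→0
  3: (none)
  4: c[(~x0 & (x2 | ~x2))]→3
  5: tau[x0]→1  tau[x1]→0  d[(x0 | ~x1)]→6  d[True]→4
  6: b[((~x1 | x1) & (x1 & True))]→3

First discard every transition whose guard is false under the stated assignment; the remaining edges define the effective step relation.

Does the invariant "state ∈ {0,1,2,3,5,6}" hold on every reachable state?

Allowed set {0,1,2,3,5,6}
Reachable = {0,2,3,6}
  0: safe
  2: safe
  3: safe
  6: safe

Answer: INVARIANT HOLDS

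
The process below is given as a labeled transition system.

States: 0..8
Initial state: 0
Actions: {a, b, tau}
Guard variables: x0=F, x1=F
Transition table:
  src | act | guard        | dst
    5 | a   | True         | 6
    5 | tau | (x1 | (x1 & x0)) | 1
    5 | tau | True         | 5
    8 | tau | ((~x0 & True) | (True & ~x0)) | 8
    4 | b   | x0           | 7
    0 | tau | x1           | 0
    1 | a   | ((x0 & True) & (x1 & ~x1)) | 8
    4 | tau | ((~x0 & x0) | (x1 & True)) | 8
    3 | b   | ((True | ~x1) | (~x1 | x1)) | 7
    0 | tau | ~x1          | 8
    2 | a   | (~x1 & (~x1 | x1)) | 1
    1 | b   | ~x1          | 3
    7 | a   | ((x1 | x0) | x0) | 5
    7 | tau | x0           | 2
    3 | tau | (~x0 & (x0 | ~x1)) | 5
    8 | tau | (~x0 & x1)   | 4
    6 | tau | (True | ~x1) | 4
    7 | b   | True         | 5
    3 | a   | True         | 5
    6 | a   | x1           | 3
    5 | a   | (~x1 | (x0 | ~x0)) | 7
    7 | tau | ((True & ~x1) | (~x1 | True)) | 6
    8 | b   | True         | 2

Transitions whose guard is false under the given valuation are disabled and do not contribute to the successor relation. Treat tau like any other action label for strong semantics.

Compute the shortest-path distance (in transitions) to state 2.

Answer: 2

Working:
Breadth-first toward 2:
  Layer 0: {0}
  Layer 1: {8}
  Layer 2: {2}
first hit 2 at d=2 via tau·b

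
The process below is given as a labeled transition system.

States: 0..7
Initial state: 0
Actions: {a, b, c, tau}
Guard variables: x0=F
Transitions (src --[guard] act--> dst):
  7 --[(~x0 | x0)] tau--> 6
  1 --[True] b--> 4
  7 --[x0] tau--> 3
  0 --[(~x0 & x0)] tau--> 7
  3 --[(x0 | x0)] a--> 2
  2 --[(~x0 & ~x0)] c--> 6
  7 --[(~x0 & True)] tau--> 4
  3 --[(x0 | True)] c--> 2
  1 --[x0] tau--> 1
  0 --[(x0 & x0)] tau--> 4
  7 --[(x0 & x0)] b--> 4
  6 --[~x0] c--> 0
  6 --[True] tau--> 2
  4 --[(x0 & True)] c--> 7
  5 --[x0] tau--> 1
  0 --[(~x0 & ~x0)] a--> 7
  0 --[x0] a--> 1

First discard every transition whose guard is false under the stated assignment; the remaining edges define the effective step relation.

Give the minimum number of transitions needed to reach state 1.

Answer: UNREACHABLE

Analysis:
Breadth-first toward 1:
  L0 = {0}
  L1 = {7}
  L2 = {4,6}
  L3 = {2}
1 never appears.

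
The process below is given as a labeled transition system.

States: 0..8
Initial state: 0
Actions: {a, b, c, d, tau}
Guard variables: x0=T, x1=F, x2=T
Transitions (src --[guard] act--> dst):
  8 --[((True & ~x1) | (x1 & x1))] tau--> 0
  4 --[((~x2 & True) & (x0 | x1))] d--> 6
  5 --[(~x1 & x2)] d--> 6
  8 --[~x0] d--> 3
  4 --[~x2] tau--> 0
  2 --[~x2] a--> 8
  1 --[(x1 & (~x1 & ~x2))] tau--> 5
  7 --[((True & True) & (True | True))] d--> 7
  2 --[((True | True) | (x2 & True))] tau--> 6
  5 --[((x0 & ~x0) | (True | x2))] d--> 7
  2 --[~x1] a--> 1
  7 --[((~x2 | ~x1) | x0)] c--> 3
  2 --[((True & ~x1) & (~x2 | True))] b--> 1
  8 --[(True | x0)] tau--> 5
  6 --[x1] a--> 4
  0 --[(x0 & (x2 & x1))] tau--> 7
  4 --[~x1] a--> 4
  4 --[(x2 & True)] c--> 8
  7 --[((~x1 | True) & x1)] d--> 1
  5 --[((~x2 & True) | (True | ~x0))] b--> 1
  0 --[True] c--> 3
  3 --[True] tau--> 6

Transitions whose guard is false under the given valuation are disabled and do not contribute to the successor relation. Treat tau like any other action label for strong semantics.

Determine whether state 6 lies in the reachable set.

After dropping false guards: 14 live edges.
Layer 0: {0}
Layer 1: {3}  cumulative {0,3}
Layer 2: {6}  cumulative {0,3,6}
Reachable = {0,3,6}
witness 6: c·tau

Answer: REACHABLE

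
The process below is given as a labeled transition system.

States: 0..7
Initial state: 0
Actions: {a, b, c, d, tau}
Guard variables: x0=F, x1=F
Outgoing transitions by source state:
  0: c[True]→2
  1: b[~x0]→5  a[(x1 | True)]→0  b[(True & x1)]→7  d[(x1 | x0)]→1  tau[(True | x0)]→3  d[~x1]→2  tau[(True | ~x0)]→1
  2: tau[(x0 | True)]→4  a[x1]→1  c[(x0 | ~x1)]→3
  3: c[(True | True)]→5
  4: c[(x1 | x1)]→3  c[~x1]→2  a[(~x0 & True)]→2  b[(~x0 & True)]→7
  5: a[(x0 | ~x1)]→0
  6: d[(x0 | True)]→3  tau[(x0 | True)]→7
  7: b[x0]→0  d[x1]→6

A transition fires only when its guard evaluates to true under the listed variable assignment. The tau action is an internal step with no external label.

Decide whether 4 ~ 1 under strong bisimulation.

Compute ~ classes (split until stable):
  π0 = {{0,1,2,3,4,5,6,7}}
  π1 = {{0,3},{1},{2},{4},{5},{6},{7}}
  π2 = {{0},{1},{2},{3},{4},{5},{6},{7}}
8 equivalence class(es) (converged in 3)
4∈{4}, 1∈{1}

Answer: NOT BISIMILAR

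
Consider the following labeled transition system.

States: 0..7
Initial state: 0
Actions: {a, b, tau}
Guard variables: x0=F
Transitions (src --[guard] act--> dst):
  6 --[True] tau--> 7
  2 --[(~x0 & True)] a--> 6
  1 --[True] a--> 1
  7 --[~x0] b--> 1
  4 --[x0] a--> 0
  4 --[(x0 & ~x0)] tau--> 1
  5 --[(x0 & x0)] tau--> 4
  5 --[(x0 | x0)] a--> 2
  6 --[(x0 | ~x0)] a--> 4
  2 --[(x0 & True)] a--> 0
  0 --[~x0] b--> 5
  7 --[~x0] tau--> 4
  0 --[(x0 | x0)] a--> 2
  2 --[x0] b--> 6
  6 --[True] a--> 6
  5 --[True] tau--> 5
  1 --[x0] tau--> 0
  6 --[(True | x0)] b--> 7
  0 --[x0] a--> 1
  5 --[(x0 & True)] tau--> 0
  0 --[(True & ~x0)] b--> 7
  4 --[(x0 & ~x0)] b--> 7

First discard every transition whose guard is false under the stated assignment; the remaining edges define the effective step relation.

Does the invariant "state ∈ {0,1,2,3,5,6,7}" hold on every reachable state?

Inv-set: {0,1,2,3,5,6,7}
Reachable = {0,1,4,5,7}
  0: safe
  1: safe
  4: VIOLATES
  5: safe
  7: safe
counterexample path to 4: b·tau

Answer: INVARIANT VIOLATED at state 4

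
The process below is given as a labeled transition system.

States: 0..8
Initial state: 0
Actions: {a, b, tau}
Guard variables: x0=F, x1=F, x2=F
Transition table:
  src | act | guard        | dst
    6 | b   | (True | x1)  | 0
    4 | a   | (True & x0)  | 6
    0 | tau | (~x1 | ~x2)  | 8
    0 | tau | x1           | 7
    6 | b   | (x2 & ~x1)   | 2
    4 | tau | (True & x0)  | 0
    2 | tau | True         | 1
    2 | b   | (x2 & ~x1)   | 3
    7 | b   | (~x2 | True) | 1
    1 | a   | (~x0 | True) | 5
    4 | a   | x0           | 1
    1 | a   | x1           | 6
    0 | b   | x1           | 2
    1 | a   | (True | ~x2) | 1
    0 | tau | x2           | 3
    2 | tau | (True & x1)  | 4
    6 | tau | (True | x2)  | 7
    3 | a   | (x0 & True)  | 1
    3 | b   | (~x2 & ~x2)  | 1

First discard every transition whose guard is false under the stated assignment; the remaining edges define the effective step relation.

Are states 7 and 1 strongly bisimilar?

Compute ~ classes (split until stable):
  round 0: {{0,1,2,3,4,5,6,7,8}}
  round 1: {{0,2},{1},{3,7},{4,5,8},{6}}
  round 2: {{0},{1},{2},{3,7},{4,5,8},{6}}
Fixed point at round 3; 6 class(es).
class of 7: {3,7}; class of 1: {1}

Answer: NOT BISIMILAR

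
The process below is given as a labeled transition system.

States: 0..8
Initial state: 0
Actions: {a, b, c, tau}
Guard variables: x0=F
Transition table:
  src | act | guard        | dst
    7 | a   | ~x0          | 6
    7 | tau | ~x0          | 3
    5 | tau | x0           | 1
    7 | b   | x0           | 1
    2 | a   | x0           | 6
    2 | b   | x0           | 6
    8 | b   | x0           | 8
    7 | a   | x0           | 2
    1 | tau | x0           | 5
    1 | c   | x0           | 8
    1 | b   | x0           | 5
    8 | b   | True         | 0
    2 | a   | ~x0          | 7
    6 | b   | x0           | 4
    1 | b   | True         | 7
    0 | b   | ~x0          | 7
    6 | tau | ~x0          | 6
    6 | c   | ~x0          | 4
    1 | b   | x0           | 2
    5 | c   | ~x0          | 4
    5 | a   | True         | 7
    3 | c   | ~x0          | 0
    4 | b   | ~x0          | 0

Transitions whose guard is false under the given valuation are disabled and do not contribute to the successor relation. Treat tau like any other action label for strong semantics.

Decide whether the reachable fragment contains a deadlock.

Reachable = {0,3,4,6,7}
  0: b→7  [deg 1]
  3: c→0  [deg 1]
  4: b→0  [deg 1]
  6: c→4  tau→6  [deg 2]
  7: a→6  tau→3  [deg 2]

Answer: DEADLOCK-FREE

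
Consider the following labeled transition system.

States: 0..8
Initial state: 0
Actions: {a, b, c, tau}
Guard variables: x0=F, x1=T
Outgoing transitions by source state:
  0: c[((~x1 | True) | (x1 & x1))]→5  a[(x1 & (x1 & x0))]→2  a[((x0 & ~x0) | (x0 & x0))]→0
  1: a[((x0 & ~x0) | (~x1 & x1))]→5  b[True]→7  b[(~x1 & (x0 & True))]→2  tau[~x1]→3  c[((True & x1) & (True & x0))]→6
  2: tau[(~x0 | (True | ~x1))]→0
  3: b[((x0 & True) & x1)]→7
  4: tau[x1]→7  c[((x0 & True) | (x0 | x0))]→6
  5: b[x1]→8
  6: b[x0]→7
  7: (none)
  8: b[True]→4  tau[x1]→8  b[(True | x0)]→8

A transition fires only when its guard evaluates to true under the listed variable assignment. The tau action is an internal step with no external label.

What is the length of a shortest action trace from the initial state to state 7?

Layered search for 7:
  depth 0: {0}
  depth 1: {5}
  depth 2: {8}
  depth 3: {4}
  depth 4: {7}
depth(7)=4, e.g. c·b·b·tau

Answer: 4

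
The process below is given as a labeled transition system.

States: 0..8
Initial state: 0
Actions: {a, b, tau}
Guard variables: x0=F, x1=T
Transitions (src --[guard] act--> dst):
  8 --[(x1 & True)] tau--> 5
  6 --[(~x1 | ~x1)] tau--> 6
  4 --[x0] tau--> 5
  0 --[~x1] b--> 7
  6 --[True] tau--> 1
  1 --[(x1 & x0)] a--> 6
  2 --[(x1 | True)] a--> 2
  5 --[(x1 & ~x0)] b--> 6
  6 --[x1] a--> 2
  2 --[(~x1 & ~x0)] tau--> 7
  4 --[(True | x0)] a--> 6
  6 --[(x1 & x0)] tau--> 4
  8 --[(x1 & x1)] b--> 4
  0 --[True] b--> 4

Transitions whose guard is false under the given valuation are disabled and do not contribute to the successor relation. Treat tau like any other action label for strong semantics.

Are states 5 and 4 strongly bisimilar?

Answer: NOT BISIMILAR

Working:
Compute ~ classes (split until stable):
  P[0] = {{0,1,2,3,4,5,6,7,8}}
  P[1] = {{0,5},{1,3,7},{2,4},{6},{8}}
  P[2] = {{0},{1,3,7},{2},{4},{5},{6},{8}}
7 equivalence class(es) (converged in 3)
class of 5: {5}; class of 4: {4}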